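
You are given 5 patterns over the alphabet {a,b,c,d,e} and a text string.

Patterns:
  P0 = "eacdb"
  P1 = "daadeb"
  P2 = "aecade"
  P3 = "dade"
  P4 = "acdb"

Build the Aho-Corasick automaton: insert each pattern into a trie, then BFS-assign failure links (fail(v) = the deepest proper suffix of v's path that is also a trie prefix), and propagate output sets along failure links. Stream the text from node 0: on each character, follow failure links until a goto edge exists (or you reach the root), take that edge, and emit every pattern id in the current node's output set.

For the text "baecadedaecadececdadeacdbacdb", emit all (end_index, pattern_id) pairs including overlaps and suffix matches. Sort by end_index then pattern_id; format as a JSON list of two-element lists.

Build automaton:
Trie (insert patterns):
  0='ε' goto a→12 d→6 e→1
  1='e' goto a→2
  2='ea' goto c→3
  3='eac' goto d→4
  4='eacd' goto b→5
  5='eacdb' goto ·  ←P0
  6='d' goto a→7
  7='da' goto a→8 d→18
  8='daa' goto d→9
  9='daad' goto e→10
  10='daade' goto b→11
  11='daadeb' goto ·  ←P1
  12='a' goto c→20 e→13
  13='ae' goto c→14
  14='aec' goto a→15
  15='aeca' goto d→16
  16='aecad' goto e→17
  17='aecade' goto ·  ←P2
  18='dad' goto e→19
  19='dade' goto ·  ←P3
  20='ac' goto d→21
  21='acd' goto b→22
  22='acdb' goto ·  ←P4

Failure links (BFS by depth):
  n1('e'): parent n0 fail=0; on 'e' 0 → fail=0;  out ∅∪∅=∅
  n6('d'): parent n0 fail=0; on 'd' 0 → fail=0;  out ∅∪∅=∅
  n12('a'): parent n0 fail=0; on 'a' 0 → fail=0;  out ∅∪∅=∅
  n2('ea'): parent n1 fail=0; on 'a' 0 → fail=12;  out ∅∪∅=∅
  n7('da'): parent n6 fail=0; on 'a' 0 → fail=12;  out ∅∪∅=∅
  n13('ae'): parent n12 fail=0; on 'e' 0 → fail=1;  out ∅∪∅=∅
  n20('ac'): parent n12 fail=0; on 'c' 0 → fail=0;  out ∅∪∅=∅
  n3('eac'): parent n2 fail=12; on 'c' 12 → fail=20;  out ∅∪∅=∅
  n8('daa'): parent n7 fail=12; on 'a' 12→0 → fail=12;  out ∅∪∅=∅
  n14('aec'): parent n13 fail=1; on 'c' 1→0 → fail=0;  out ∅∪∅=∅
  n18('dad'): parent n7 fail=12; on 'd' 12→0 → fail=6;  out ∅∪∅=∅
  n21('acd'): parent n20 fail=0; on 'd' 0 → fail=6;  out ∅∪∅=∅
  n4('eacd'): parent n3 fail=20; on 'd' 20 → fail=21;  out ∅∪∅=∅
  n9('daad'): parent n8 fail=12; on 'd' 12→0 → fail=6;  out ∅∪∅=∅
  n15('aeca'): parent n14 fail=0; on 'a' 0 → fail=12;  out ∅∪∅=∅
  n19('dade'): parent n18 fail=6; on 'e' 6→0 → fail=1;  out {3}∪∅={3}
  n22('acdb'): parent n21 fail=6; on 'b' 6→0 → fail=0;  out {4}∪∅={4}
  n5('eacdb'): parent n4 fail=21; on 'b' 21 → fail=22;  out {0}∪{4}={0,4}
  n10('daade'): parent n9 fail=6; on 'e' 6→0 → fail=1;  out ∅∪∅=∅
  n16('aecad'): parent n15 fail=12; on 'd' 12→0 → fail=6;  out ∅∪∅=∅
  n11('daadeb'): parent n10 fail=1; on 'b' 1→0 → fail=0;  out {1}∪∅={1}
  n17('aecade'): parent n16 fail=6; on 'e' 6→0 → fail=1;  out {2}∪∅={2}

Text stream:
pos 0 'b': at 0
pos 1 'a': at 12
pos 2 'e': at 13
pos 3 'c': at 14
pos 4 'a': at 15
pos 5 'd': at 16
pos 6 'e': at 17  ** P2@[1:6]
pos 7 'd': at 6 ·f
pos 8 'a': at 7
pos 9 'e': at 13 ·f
pos 10 'c': at 14
pos 11 'a': at 15
pos 12 'd': at 16
pos 13 'e': at 17  ** P2@[8:13]
pos 14 'c': at 0 ·f
pos 15 'e': at 1
pos 16 'c': at 0 ·f
pos 17 'd': at 6
pos 18 'a': at 7
pos 19 'd': at 18
pos 20 'e': at 19  ** P3@[17:20]
pos 21 'a': at 2 ·f
pos 22 'c': at 3
pos 23 'd': at 4
pos 24 'b': at 5  ** P0@[20:24],P4@[21:24]
pos 25 'a': at 12 ·f
pos 26 'c': at 20
pos 27 'd': at 21
pos 28 'b': at 22  ** P4@[25:28]

All matches (sorted): [[6,2],[13,2],[20,3],[24,0],[24,4],[28,4]]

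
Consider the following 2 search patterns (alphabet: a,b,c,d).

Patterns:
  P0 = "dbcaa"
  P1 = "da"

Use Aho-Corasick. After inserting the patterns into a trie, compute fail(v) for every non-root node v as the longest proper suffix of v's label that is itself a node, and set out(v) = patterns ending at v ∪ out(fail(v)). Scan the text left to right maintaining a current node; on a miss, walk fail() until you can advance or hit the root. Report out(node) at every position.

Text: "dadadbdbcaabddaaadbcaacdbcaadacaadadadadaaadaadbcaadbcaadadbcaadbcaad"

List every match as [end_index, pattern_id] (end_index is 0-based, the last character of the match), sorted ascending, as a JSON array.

Build:
Trie nodes:
  n0 'ε': d→1
  n1 'd': a→6 b→2
  n2 'db': c→3
  n3 'dbc': a→4
  n4 'dbca': a→5
  n5 'dbcaa': ·  ←P0
  n6 'da': ·  ←P1

BFS fail/out derivation:
  n1('d'): parent n0 fail=0; on 'd' 0 → fail=0;  out ∅∪∅=∅
  n2('db'): parent n1 fail=0; on 'b' 0 → fail=0;  out ∅∪∅=∅
  n6('da'): parent n1 fail=0; on 'a' 0 → fail=0;  out {1}∪∅={1}
  n3('dbc'): parent n2 fail=0; on 'c' 0 → fail=0;  out ∅∪∅=∅
  n4('dbca'): parent n3 fail=0; on 'a' 0 → fail=0;  out ∅∪∅=∅
  n5('dbcaa'): parent n4 fail=0; on 'a' 0 → fail=0;  out {0}∪∅={0}

Run:
pos 0 'd': at 1
pos 1 'a': at 6  emit P1@[0:1]
pos 2 'd': at 1 ·f
pos 3 'a': at 6  emit P1@[2:3]
pos 4 'd': at 1 ·f
pos 5 'b': at 2
pos 6 'd': at 1 ·f
pos 7 'b': at 2
pos 8 'c': at 3
pos 9 'a': at 4
pos 10 'a': at 5  emit P0@[6:10]
pos 11 'b': at 0 ·f
pos 12 'd': at 1
pos 13 'd': at 1 ·f
pos 14 'a': at 6  emit P1@[13:14]
pos 15 'a': at 0 ·f
pos 16 'a': at 0
pos 17 'd': at 1
pos 18 'b': at 2
pos 19 'c': at 3
pos 20 'a': at 4
pos 21 'a': at 5  emit P0@[17:21]
pos 22 'c': at 0 ·f
pos 23 'd': at 1
pos 24 'b': at 2
pos 25 'c': at 3
pos 26 'a': at 4
pos 27 'a': at 5  emit P0@[23:27]
pos 28 'd': at 1 ·f
pos 29 'a': at 6  emit P1@[28:29]
pos 30 'c': at 0 ·f
pos 31 'a': at 0
pos 32 'a': at 0
pos 33 'd': at 1
pos 34 'a': at 6  emit P1@[33:34]
pos 35 'd': at 1 ·f
pos 36 'a': at 6  emit P1@[35:36]
pos 37 'd': at 1 ·f
pos 38 'a': at 6  emit P1@[37:38]
pos 39 'd': at 1 ·f
pos 40 'a': at 6  emit P1@[39:40]
pos 41 'a': at 0 ·f
pos 42 'a': at 0
pos 43 'd': at 1
pos 44 'a': at 6  emit P1@[43:44]
pos 45 'a': at 0 ·f
pos 46 'd': at 1
pos 47 'b': at 2
pos 48 'c': at 3
pos 49 'a': at 4
pos 50 'a': at 5  emit P0@[46:50]
pos 51 'd': at 1 ·f
pos 52 'b': at 2
pos 53 'c': at 3
pos 54 'a': at 4
pos 55 'a': at 5  emit P0@[51:55]
pos 56 'd': at 1 ·f
pos 57 'a': at 6  emit P1@[56:57]
pos 58 'd': at 1 ·f
pos 59 'b': at 2
pos 60 'c': at 3
pos 61 'a': at 4
pos 62 'a': at 5  emit P0@[58:62]
pos 63 'd': at 1 ·f
pos 64 'b': at 2
pos 65 'c': at 3
pos 66 'a': at 4
pos 67 'a': at 5  emit P0@[63:67]
pos 68 'd': at 1 ·f

All matches (sorted): [[1,1],[3,1],[10,0],[14,1],[21,0],[27,0],[29,1],[34,1],[36,1],[38,1],[40,1],[44,1],[50,0],[55,0],[57,1],[62,0],[67,0]]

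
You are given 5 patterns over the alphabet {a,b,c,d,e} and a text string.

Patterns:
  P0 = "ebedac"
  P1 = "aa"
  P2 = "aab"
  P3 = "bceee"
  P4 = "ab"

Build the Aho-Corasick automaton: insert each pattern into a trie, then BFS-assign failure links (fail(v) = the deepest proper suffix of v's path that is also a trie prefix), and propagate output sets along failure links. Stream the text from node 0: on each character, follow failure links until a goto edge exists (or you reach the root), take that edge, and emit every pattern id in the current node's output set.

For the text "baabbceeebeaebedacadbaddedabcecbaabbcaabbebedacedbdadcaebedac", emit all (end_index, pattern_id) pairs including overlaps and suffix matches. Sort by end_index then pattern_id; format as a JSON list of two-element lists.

Construct AC machine:
Trie nodes:
  0='ε' goto a→7 b→10 e→1
  1='e' goto b→2
  2='eb' goto e→3
  3='ebe' goto d→4
  4='ebed' goto a→5
  5='ebeda' goto c→6
  6='ebedac' goto ·  ←P0
  7='a' goto a→8 b→15
  8='aa' goto b→9  ←P1
  9='aab' goto ·  ←P2
  10='b' goto c→11
  11='bc' goto e→12
  12='bce' goto e→13
  13='bcee' goto e→14
  14='bceee' goto ·  ←P3
  15='ab' goto ·  ←P4

Failure links (BFS by depth):
  n1('e'): parent n0 fail=0; on 'e' 0 → fail=0;  out ∅∪∅=∅
  n7('a'): parent n0 fail=0; on 'a' 0 → fail=0;  out ∅∪∅=∅
  n10('b'): parent n0 fail=0; on 'b' 0 → fail=0;  out ∅∪∅=∅
  n2('eb'): parent n1 fail=0; on 'b' 0 → fail=10;  out ∅∪∅=∅
  n8('aa'): parent n7 fail=0; on 'a' 0 → fail=7;  out {1}∪∅={1}
  n11('bc'): parent n10 fail=0; on 'c' 0 → fail=0;  out ∅∪∅=∅
  n15('ab'): parent n7 fail=0; on 'b' 0 → fail=10;  out {4}∪∅={4}
  n3('ebe'): parent n2 fail=10; on 'e' 10→0 → fail=1;  out ∅∪∅=∅
  n9('aab'): parent n8 fail=7; on 'b' 7 → fail=15;  out {2}∪{4}={2,4}
  n12('bce'): parent n11 fail=0; on 'e' 0 → fail=1;  out ∅∪∅=∅
  n4('ebed'): parent n3 fail=1; on 'd' 1→0 → fail=0;  out ∅∪∅=∅
  n13('bcee'): parent n12 fail=1; on 'e' 1→0 → fail=1;  out ∅∪∅=∅
  n5('ebeda'): parent n4 fail=0; on 'a' 0 → fail=7;  out ∅∪∅=∅
  n14('bceee'): parent n13 fail=1; on 'e' 1→0 → fail=1;  out {3}∪∅={3}
  n6('ebedac'): parent n5 fail=7; on 'c' 7→0 → fail=0;  out {0}∪∅={0}

Scan:
pos 0 'b': at 10
pos 1 'a': at 7 (fail-walked)
pos 2 'a': at 8  emit P1@[1:2]
pos 3 'b': at 9  emit P2@[1:3],P4@[2:3]
pos 4 'b': at 10 (fail-walked)
pos 5 'c': at 11
pos 6 'e': at 12
pos 7 'e': at 13
pos 8 'e': at 14  emit P3@[4:8]
pos 9 'b': at 2 (fail-walked)
pos 10 'e': at 3
pos 11 'a': at 7 (fail-walked)
pos 12 'e': at 1 (fail-walked)
pos 13 'b': at 2
pos 14 'e': at 3
pos 15 'd': at 4
pos 16 'a': at 5
pos 17 'c': at 6  emit P0@[12:17]
pos 18 'a': at 7 (fail-walked)
pos 19 'd': at 0 (fail-walked)
pos 20 'b': at 10
pos 21 'a': at 7 (fail-walked)
pos 22 'd': at 0 (fail-walked)
pos 23 'd': at 0
pos 24 'e': at 1
pos 25 'd': at 0 (fail-walked)
pos 26 'a': at 7
pos 27 'b': at 15  emit P4@[26:27]
pos 28 'c': at 11 (fail-walked)
pos 29 'e': at 12
pos 30 'c': at 0 (fail-walked)
pos 31 'b': at 10
pos 32 'a': at 7 (fail-walked)
pos 33 'a': at 8  emit P1@[32:33]
pos 34 'b': at 9  emit P2@[32:34],P4@[33:34]
pos 35 'b': at 10 (fail-walked)
pos 36 'c': at 11
pos 37 'a': at 7 (fail-walked)
pos 38 'a': at 8  emit P1@[37:38]
pos 39 'b': at 9  emit P2@[37:39],P4@[38:39]
pos 40 'b': at 10 (fail-walked)
pos 41 'e': at 1 (fail-walked)
pos 42 'b': at 2
pos 43 'e': at 3
pos 44 'd': at 4
pos 45 'a': at 5
pos 46 'c': at 6  emit P0@[41:46]
pos 47 'e': at 1 (fail-walked)
pos 48 'd': at 0 (fail-walked)
pos 49 'b': at 10
pos 50 'd': at 0 (fail-walked)
pos 51 'a': at 7
pos 52 'd': at 0 (fail-walked)
pos 53 'c': at 0
pos 54 'a': at 7
pos 55 'e': at 1 (fail-walked)
pos 56 'b': at 2
pos 57 'e': at 3
pos 58 'd': at 4
pos 59 'a': at 5
pos 60 'c': at 6  emit P0@[55:60]

All matches (sorted): [[2,1],[3,2],[3,4],[8,3],[17,0],[27,4],[33,1],[34,2],[34,4],[38,1],[39,2],[39,4],[46,0],[60,0]]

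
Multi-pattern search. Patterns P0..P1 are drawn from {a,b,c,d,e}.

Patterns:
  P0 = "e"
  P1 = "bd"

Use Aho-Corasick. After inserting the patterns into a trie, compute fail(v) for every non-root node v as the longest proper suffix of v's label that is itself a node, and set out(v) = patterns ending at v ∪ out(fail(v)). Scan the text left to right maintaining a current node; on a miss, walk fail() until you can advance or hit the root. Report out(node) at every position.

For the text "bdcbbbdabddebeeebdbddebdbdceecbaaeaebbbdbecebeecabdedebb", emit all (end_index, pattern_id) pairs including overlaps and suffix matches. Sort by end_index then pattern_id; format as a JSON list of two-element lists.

Build:
Trie nodes:
  0='ε' goto b→2 e→1
  1='e' goto ·  [P0 ends]
  2='b' goto d→3
  3='bd' goto ·  [P1 ends]

BFS fail/out derivation:
  n1('e'): parent n0 fail=0; on 'e' 0 → fail=0;  out {0}∪∅={0}
  n2('b'): parent n0 fail=0; on 'b' 0 → fail=0;  out ∅∪∅=∅
  n3('bd'): parent n2 fail=0; on 'd' 0 → fail=0;  out {1}∪∅={1}

Run:
[0] read 'b'  n0⇒n2
[1] read 'd'  n2⇒n3  ** P1@[0:1]
[2] read 'c'  n3⇒n0 ·f
[3] read 'b'  n0⇒n2
[4] read 'b'  n2⇒n2 ·f
[5] read 'b'  n2⇒n2 ·f
[6] read 'd'  n2⇒n3  ** P1@[5:6]
[7] read 'a'  n3⇒n0 ·f
[8] read 'b'  n0⇒n2
[9] read 'd'  n2⇒n3  ** P1@[8:9]
[10] read 'd'  n3⇒n0 ·f
[11] read 'e'  n0⇒n1  ** P0@[11:11]
[12] read 'b'  n1⇒n2 ·f
[13] read 'e'  n2⇒n1 ·f  ** P0@[13:13]
[14] read 'e'  n1⇒n1 ·f  ** P0@[14:14]
[15] read 'e'  n1⇒n1 ·f  ** P0@[15:15]
[16] read 'b'  n1⇒n2 ·f
[17] read 'd'  n2⇒n3  ** P1@[16:17]
[18] read 'b'  n3⇒n2 ·f
[19] read 'd'  n2⇒n3  ** P1@[18:19]
[20] read 'd'  n3⇒n0 ·f
[21] read 'e'  n0⇒n1  ** P0@[21:21]
[22] read 'b'  n1⇒n2 ·f
[23] read 'd'  n2⇒n3  ** P1@[22:23]
[24] read 'b'  n3⇒n2 ·f
[25] read 'd'  n2⇒n3  ** P1@[24:25]
[26] read 'c'  n3⇒n0 ·f
[27] read 'e'  n0⇒n1  ** P0@[27:27]
[28] read 'e'  n1⇒n1 ·f  ** P0@[28:28]
[29] read 'c'  n1⇒n0 ·f
[30] read 'b'  n0⇒n2
[31] read 'a'  n2⇒n0 ·f
[32] read 'a'  n0⇒n0
[33] read 'e'  n0⇒n1  ** P0@[33:33]
[34] read 'a'  n1⇒n0 ·f
[35] read 'e'  n0⇒n1  ** P0@[35:35]
[36] read 'b'  n1⇒n2 ·f
[37] read 'b'  n2⇒n2 ·f
[38] read 'b'  n2⇒n2 ·f
[39] read 'd'  n2⇒n3  ** P1@[38:39]
[40] read 'b'  n3⇒n2 ·f
[41] read 'e'  n2⇒n1 ·f  ** P0@[41:41]
[42] read 'c'  n1⇒n0 ·f
[43] read 'e'  n0⇒n1  ** P0@[43:43]
[44] read 'b'  n1⇒n2 ·f
[45] read 'e'  n2⇒n1 ·f  ** P0@[45:45]
[46] read 'e'  n1⇒n1 ·f  ** P0@[46:46]
[47] read 'c'  n1⇒n0 ·f
[48] read 'a'  n0⇒n0
[49] read 'b'  n0⇒n2
[50] read 'd'  n2⇒n3  ** P1@[49:50]
[51] read 'e'  n3⇒n1 ·f  ** P0@[51:51]
[52] read 'd'  n1⇒n0 ·f
[53] read 'e'  n0⇒n1  ** P0@[53:53]
[54] read 'b'  n1⇒n2 ·f
[55] read 'b'  n2⇒n2 ·f

All matches (sorted): [[1,1],[6,1],[9,1],[11,0],[13,0],[14,0],[15,0],[17,1],[19,1],[21,0],[23,1],[25,1],[27,0],[28,0],[33,0],[35,0],[39,1],[41,0],[43,0],[45,0],[46,0],[50,1],[51,0],[53,0]]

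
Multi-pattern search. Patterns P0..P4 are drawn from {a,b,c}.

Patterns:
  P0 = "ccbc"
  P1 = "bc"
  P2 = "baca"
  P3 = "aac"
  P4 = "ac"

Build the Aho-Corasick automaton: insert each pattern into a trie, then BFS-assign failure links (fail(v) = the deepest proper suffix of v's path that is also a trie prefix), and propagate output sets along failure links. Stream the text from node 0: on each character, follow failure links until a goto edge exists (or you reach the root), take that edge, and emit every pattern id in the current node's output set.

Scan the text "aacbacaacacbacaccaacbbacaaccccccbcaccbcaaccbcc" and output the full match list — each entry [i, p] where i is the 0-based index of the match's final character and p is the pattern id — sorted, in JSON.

Construct AC machine:
Trie (insert patterns):
  0='ε' goto a→10 b→5 c→1
  1='c' goto c→2
  2='cc' goto b→3
  3='ccb' goto c→4
  4='ccbc' goto ·  ←P0
  5='b' goto a→7 c→6
  6='bc' goto ·  ←P1
  7='ba' goto c→8
  8='bac' goto a→9
  9='baca' goto ·  ←P2
  10='a' goto a→11 c→13
  11='aa' goto c→12
  12='aac' goto ·  ←P3
  13='ac' goto ·  ←P4

Failure links (BFS by depth):
  fail(1) 'c': from fail(0)=0 chase 'c': 0 ⇒ 0;  out=∅∪out(0)=∅
  fail(5) 'b': from fail(0)=0 chase 'b': 0 ⇒ 0;  out=∅∪out(0)=∅
  fail(10) 'a': from fail(0)=0 chase 'a': 0 ⇒ 0;  out=∅∪out(0)=∅
  fail(2) 'cc': from fail(1)=0 chase 'c': 0 ⇒ 1;  out=∅∪out(1)=∅
  fail(6) 'bc': from fail(5)=0 chase 'c': 0 ⇒ 1;  out={1}∪out(1)={1}
  fail(7) 'ba': from fail(5)=0 chase 'a': 0 ⇒ 10;  out=∅∪out(10)=∅
  fail(11) 'aa': from fail(10)=0 chase 'a': 0 ⇒ 10;  out=∅∪out(10)=∅
  fail(13) 'ac': from fail(10)=0 chase 'c': 0 ⇒ 1;  out={4}∪out(1)={4}
  fail(3) 'ccb': from fail(2)=1 chase 'b': 1→0 ⇒ 5;  out=∅∪out(5)=∅
  fail(8) 'bac': from fail(7)=10 chase 'c': 10 ⇒ 13;  out=∅∪out(13)={4}
  fail(12) 'aac': from fail(11)=10 chase 'c': 10 ⇒ 13;  out={3}∪out(13)={3,4}
  fail(4) 'ccbc': from fail(3)=5 chase 'c': 5 ⇒ 6;  out={0}∪out(6)={0,1}
  fail(9) 'baca': from fail(8)=13 chase 'a': 13→1→0 ⇒ 10;  out={2}∪out(10)={2}

Scan:
i=0 'a': node 0→10
i=1 'a': node 10→11
i=2 'c': node 11→12  ** P3@[0:2],P4@[1:2]
i=3 'b': node 12→5 (fail-walked)
i=4 'a': node 5→7
i=5 'c': node 7→8  ** P4@[4:5]
i=6 'a': node 8→9  ** P2@[3:6]
i=7 'a': node 9→11 (fail-walked)
i=8 'c': node 11→12  ** P3@[6:8],P4@[7:8]
i=9 'a': node 12→10 (fail-walked)
i=10 'c': node 10→13  ** P4@[9:10]
i=11 'b': node 13→5 (fail-walked)
i=12 'a': node 5→7
i=13 'c': node 7→8  ** P4@[12:13]
i=14 'a': node 8→9  ** P2@[11:14]
i=15 'c': node 9→13 (fail-walked)  ** P4@[14:15]
i=16 'c': node 13→2 (fail-walked)
i=17 'a': node 2→10 (fail-walked)
i=18 'a': node 10→11
i=19 'c': node 11→12  ** P3@[17:19],P4@[18:19]
i=20 'b': node 12→5 (fail-walked)
i=21 'b': node 5→5 (fail-walked)
i=22 'a': node 5→7
i=23 'c': node 7→8  ** P4@[22:23]
i=24 'a': node 8→9  ** P2@[21:24]
i=25 'a': node 9→11 (fail-walked)
i=26 'c': node 11→12  ** P3@[24:26],P4@[25:26]
i=27 'c': node 12→2 (fail-walked)
i=28 'c': node 2→2 (fail-walked)
i=29 'c': node 2→2 (fail-walked)
i=30 'c': node 2→2 (fail-walked)
i=31 'c': node 2→2 (fail-walked)
i=32 'b': node 2→3
i=33 'c': node 3→4  ** P0@[30:33],P1@[32:33]
i=34 'a': node 4→10 (fail-walked)
i=35 'c': node 10→13  ** P4@[34:35]
i=36 'c': node 13→2 (fail-walked)
i=37 'b': node 2→3
i=38 'c': node 3→4  ** P0@[35:38],P1@[37:38]
i=39 'a': node 4→10 (fail-walked)
i=40 'a': node 10→11
i=41 'c': node 11→12  ** P3@[39:41],P4@[40:41]
i=42 'c': node 12→2 (fail-walked)
i=43 'b': node 2→3
i=44 'c': node 3→4  ** P0@[41:44],P1@[43:44]
i=45 'c': node 4→2 (fail-walked)

Matches: [[2,3],[2,4],[5,4],[6,2],[8,3],[8,4],[10,4],[13,4],[14,2],[15,4],[19,3],[19,4],[23,4],[24,2],[26,3],[26,4],[33,0],[33,1],[35,4],[38,0],[38,1],[41,3],[41,4],[44,0],[44,1]]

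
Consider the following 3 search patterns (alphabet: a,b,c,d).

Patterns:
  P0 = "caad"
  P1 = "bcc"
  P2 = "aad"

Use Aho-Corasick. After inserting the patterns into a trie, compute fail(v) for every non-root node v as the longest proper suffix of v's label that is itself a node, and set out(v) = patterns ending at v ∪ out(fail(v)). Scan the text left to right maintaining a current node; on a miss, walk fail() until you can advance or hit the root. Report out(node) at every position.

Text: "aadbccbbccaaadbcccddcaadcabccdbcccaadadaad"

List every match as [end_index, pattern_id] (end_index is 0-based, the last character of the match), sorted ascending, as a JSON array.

Build:
Trie (insert patterns):
  0='ε' goto a→8 b→5 c→1
  1='c' goto a→2
  2='ca' goto a→3
  3='caa' goto d→4
  4='caad' goto ·  [P0 ends]
  5='b' goto c→6
  6='bc' goto c→7
  7='bcc' goto ·  [P1 ends]
  8='a' goto a→9
  9='aa' goto d→10
  10='aad' goto ·  [P2 ends]

BFS fail/out derivation:
  n1('c'): parent n0 fail=0; on 'c' 0 → fail=0;  out ∅∪∅=∅
  n5('b'): parent n0 fail=0; on 'b' 0 → fail=0;  out ∅∪∅=∅
  n8('a'): parent n0 fail=0; on 'a' 0 → fail=0;  out ∅∪∅=∅
  n2('ca'): parent n1 fail=0; on 'a' 0 → fail=8;  out ∅∪∅=∅
  n6('bc'): parent n5 fail=0; on 'c' 0 → fail=1;  out ∅∪∅=∅
  n9('aa'): parent n8 fail=0; on 'a' 0 → fail=8;  out ∅∪∅=∅
  n3('caa'): parent n2 fail=8; on 'a' 8 → fail=9;  out ∅∪∅=∅
  n7('bcc'): parent n6 fail=1; on 'c' 1→0 → fail=1;  out {1}∪∅={1}
  n10('aad'): parent n9 fail=8; on 'd' 8→0 → fail=0;  out {2}∪∅={2}
  n4('caad'): parent n3 fail=9; on 'd' 9 → fail=10;  out {0}∪{2}={0,2}

Text stream:
pos 0 'a': at 8
pos 1 'a': at 9
pos 2 'd': at 10  ** P2@[0:2]
pos 3 'b': at 5 ·f
pos 4 'c': at 6
pos 5 'c': at 7  ** P1@[3:5]
pos 6 'b': at 5 ·f
pos 7 'b': at 5 ·f
pos 8 'c': at 6
pos 9 'c': at 7  ** P1@[7:9]
pos 10 'a': at 2 ·f
pos 11 'a': at 3
pos 12 'a': at 9 ·f
pos 13 'd': at 10  ** P2@[11:13]
pos 14 'b': at 5 ·f
pos 15 'c': at 6
pos 16 'c': at 7  ** P1@[14:16]
pos 17 'c': at 1 ·f
pos 18 'd': at 0 ·f
pos 19 'd': at 0
pos 20 'c': at 1
pos 21 'a': at 2
pos 22 'a': at 3
pos 23 'd': at 4  ** P0@[20:23],P2@[21:23]
pos 24 'c': at 1 ·f
pos 25 'a': at 2
pos 26 'b': at 5 ·f
pos 27 'c': at 6
pos 28 'c': at 7  ** P1@[26:28]
pos 29 'd': at 0 ·f
pos 30 'b': at 5
pos 31 'c': at 6
pos 32 'c': at 7  ** P1@[30:32]
pos 33 'c': at 1 ·f
pos 34 'a': at 2
pos 35 'a': at 3
pos 36 'd': at 4  ** P0@[33:36],P2@[34:36]
pos 37 'a': at 8 ·f
pos 38 'd': at 0 ·f
pos 39 'a': at 8
pos 40 'a': at 9
pos 41 'd': at 10  ** P2@[39:41]

Matches: [[2,2],[5,1],[9,1],[13,2],[16,1],[23,0],[23,2],[28,1],[32,1],[36,0],[36,2],[41,2]]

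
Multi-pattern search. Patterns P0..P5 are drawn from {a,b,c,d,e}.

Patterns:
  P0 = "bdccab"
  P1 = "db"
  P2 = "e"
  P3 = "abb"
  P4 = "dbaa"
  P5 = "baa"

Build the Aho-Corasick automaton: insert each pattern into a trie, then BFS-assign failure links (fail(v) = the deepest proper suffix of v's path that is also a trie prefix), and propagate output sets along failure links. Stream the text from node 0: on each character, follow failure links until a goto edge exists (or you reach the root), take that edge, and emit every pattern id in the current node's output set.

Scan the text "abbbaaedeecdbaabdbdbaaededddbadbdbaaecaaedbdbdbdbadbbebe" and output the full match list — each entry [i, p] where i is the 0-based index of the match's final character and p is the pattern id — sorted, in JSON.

Construct AC machine:
Trie nodes:
  n0 'ε': a→10 b→1 d→7 e→9
  n1 'b': a→15 d→2
  n2 'bd': c→3
  n3 'bdc': c→4
  n4 'bdcc': a→5
  n5 'bdcca': b→6
  n6 'bdccab': ·  ←P0
  n7 'd': b→8
  n8 'db': a→13  ←P1
  n9 'e': ·  ←P2
  n10 'a': b→11
  n11 'ab': b→12
  n12 'abb': ·  ←P3
  n13 'dba': a→14
  n14 'dbaa': ·  ←P4
  n15 'ba': a→16
  n16 'baa': ·  ←P5

BFS fail/out derivation:
  n1('b'): parent n0 fail=0; on 'b' 0 → fail=0;  out ∅∪∅=∅
  n7('d'): parent n0 fail=0; on 'd' 0 → fail=0;  out ∅∪∅=∅
  n9('e'): parent n0 fail=0; on 'e' 0 → fail=0;  out {2}∪∅={2}
  n10('a'): parent n0 fail=0; on 'a' 0 → fail=0;  out ∅∪∅=∅
  n2('bd'): parent n1 fail=0; on 'd' 0 → fail=7;  out ∅∪∅=∅
  n8('db'): parent n7 fail=0; on 'b' 0 → fail=1;  out {1}∪∅={1}
  n11('ab'): parent n10 fail=0; on 'b' 0 → fail=1;  out ∅∪∅=∅
  n15('ba'): parent n1 fail=0; on 'a' 0 → fail=10;  out ∅∪∅=∅
  n3('bdc'): parent n2 fail=7; on 'c' 7→0 → fail=0;  out ∅∪∅=∅
  n12('abb'): parent n11 fail=1; on 'b' 1→0 → fail=1;  out {3}∪∅={3}
  n13('dba'): parent n8 fail=1; on 'a' 1 → fail=15;  out ∅∪∅=∅
  n16('baa'): parent n15 fail=10; on 'a' 10→0 → fail=10;  out {5}∪∅={5}
  n4('bdcc'): parent n3 fail=0; on 'c' 0 → fail=0;  out ∅∪∅=∅
  n14('dbaa'): parent n13 fail=15; on 'a' 15 → fail=16;  out {4}∪{5}={4,5}
  n5('bdcca'): parent n4 fail=0; on 'a' 0 → fail=10;  out ∅∪∅=∅
  n6('bdccab'): parent n5 fail=10; on 'b' 10 → fail=11;  out {0}∪∅={0}

Run:
pos 0 'a': at 10
pos 1 'b': at 11
pos 2 'b': at 12  ** P3@[0:2]
pos 3 'b': at 1 (fail-walked)
pos 4 'a': at 15
pos 5 'a': at 16  ** P5@[3:5]
pos 6 'e': at 9 (fail-walked)  ** P2@[6:6]
pos 7 'd': at 7 (fail-walked)
pos 8 'e': at 9 (fail-walked)  ** P2@[8:8]
pos 9 'e': at 9 (fail-walked)  ** P2@[9:9]
pos 10 'c': at 0 (fail-walked)
pos 11 'd': at 7
pos 12 'b': at 8  ** P1@[11:12]
pos 13 'a': at 13
pos 14 'a': at 14  ** P4@[11:14],P5@[12:14]
pos 15 'b': at 11 (fail-walked)
pos 16 'd': at 2 (fail-walked)
pos 17 'b': at 8 (fail-walked)  ** P1@[16:17]
pos 18 'd': at 2 (fail-walked)
pos 19 'b': at 8 (fail-walked)  ** P1@[18:19]
pos 20 'a': at 13
pos 21 'a': at 14  ** P4@[18:21],P5@[19:21]
pos 22 'e': at 9 (fail-walked)  ** P2@[22:22]
pos 23 'd': at 7 (fail-walked)
pos 24 'e': at 9 (fail-walked)  ** P2@[24:24]
pos 25 'd': at 7 (fail-walked)
pos 26 'd': at 7 (fail-walked)
pos 27 'd': at 7 (fail-walked)
pos 28 'b': at 8  ** P1@[27:28]
pos 29 'a': at 13
pos 30 'd': at 7 (fail-walked)
pos 31 'b': at 8  ** P1@[30:31]
pos 32 'd': at 2 (fail-walked)
pos 33 'b': at 8 (fail-walked)  ** P1@[32:33]
pos 34 'a': at 13
pos 35 'a': at 14  ** P4@[32:35],P5@[33:35]
pos 36 'e': at 9 (fail-walked)  ** P2@[36:36]
pos 37 'c': at 0 (fail-walked)
pos 38 'a': at 10
pos 39 'a': at 10 (fail-walked)
pos 40 'e': at 9 (fail-walked)  ** P2@[40:40]
pos 41 'd': at 7 (fail-walked)
pos 42 'b': at 8  ** P1@[41:42]
pos 43 'd': at 2 (fail-walked)
pos 44 'b': at 8 (fail-walked)  ** P1@[43:44]
pos 45 'd': at 2 (fail-walked)
pos 46 'b': at 8 (fail-walked)  ** P1@[45:46]
pos 47 'd': at 2 (fail-walked)
pos 48 'b': at 8 (fail-walked)  ** P1@[47:48]
pos 49 'a': at 13
pos 50 'd': at 7 (fail-walked)
pos 51 'b': at 8  ** P1@[50:51]
pos 52 'b': at 1 (fail-walked)
pos 53 'e': at 9 (fail-walked)  ** P2@[53:53]
pos 54 'b': at 1 (fail-walked)
pos 55 'e': at 9 (fail-walked)  ** P2@[55:55]

Result: [[2,3],[5,5],[6,2],[8,2],[9,2],[12,1],[14,4],[14,5],[17,1],[19,1],[21,4],[21,5],[22,2],[24,2],[28,1],[31,1],[33,1],[35,4],[35,5],[36,2],[40,2],[42,1],[44,1],[46,1],[48,1],[51,1],[53,2],[55,2]]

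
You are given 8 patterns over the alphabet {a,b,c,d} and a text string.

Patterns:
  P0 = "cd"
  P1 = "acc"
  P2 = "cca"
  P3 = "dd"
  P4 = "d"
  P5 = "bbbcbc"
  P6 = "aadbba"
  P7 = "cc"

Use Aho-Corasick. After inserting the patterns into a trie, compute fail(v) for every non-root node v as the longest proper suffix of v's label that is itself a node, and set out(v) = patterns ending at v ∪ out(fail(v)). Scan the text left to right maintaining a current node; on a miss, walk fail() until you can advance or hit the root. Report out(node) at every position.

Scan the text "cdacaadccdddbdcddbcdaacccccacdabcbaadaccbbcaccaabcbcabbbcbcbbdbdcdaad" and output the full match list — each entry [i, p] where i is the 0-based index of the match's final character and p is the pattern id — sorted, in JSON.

Construct AC machine:
Trie (insert patterns):
  0='ε' goto a→3 b→10 c→1 d→8
  1='c' goto c→6 d→2
  2='cd' goto ·  [P0 ends]
  3='a' goto a→16 c→4
  4='ac' goto c→5
  5='acc' goto ·  [P1 ends]
  6='cc' goto a→7  [P7 ends]
  7='cca' goto ·  [P2 ends]
  8='d' goto d→9  [P4 ends]
  9='dd' goto ·  [P3 ends]
  10='b' goto b→11
  11='bb' goto b→12
  12='bbb' goto c→13
  13='bbbc' goto b→14
  14='bbbcb' goto c→15
  15='bbbcbc' goto ·  [P5 ends]
  16='aa' goto d→17
  17='aad' goto b→18
  18='aadb' goto b→19
  19='aadbb' goto a→20
  20='aadbba' goto ·  [P6 ends]

Failure links (BFS by depth):
  fail(1) 'c': from fail(0)=0 chase 'c': 0 ⇒ 0;  out=∅∪out(0)=∅
  fail(3) 'a': from fail(0)=0 chase 'a': 0 ⇒ 0;  out=∅∪out(0)=∅
  fail(8) 'd': from fail(0)=0 chase 'd': 0 ⇒ 0;  out={4}∪out(0)={4}
  fail(10) 'b': from fail(0)=0 chase 'b': 0 ⇒ 0;  out=∅∪out(0)=∅
  fail(2) 'cd': from fail(1)=0 chase 'd': 0 ⇒ 8;  out={0}∪out(8)={0,4}
  fail(4) 'ac': from fail(3)=0 chase 'c': 0 ⇒ 1;  out=∅∪out(1)=∅
  fail(6) 'cc': from fail(1)=0 chase 'c': 0 ⇒ 1;  out={7}∪out(1)={7}
  fail(9) 'dd': from fail(8)=0 chase 'd': 0 ⇒ 8;  out={3}∪out(8)={3,4}
  fail(11) 'bb': from fail(10)=0 chase 'b': 0 ⇒ 10;  out=∅∪out(10)=∅
  fail(16) 'aa': from fail(3)=0 chase 'a': 0 ⇒ 3;  out=∅∪out(3)=∅
  fail(5) 'acc': from fail(4)=1 chase 'c': 1 ⇒ 6;  out={1}∪out(6)={1,7}
  fail(7) 'cca': from fail(6)=1 chase 'a': 1→0 ⇒ 3;  out={2}∪out(3)={2}
  fail(12) 'bbb': from fail(11)=10 chase 'b': 10 ⇒ 11;  out=∅∪out(11)=∅
  fail(17) 'aad': from fail(16)=3 chase 'd': 3→0 ⇒ 8;  out=∅∪out(8)={4}
  fail(13) 'bbbc': from fail(12)=11 chase 'c': 11→10→0 ⇒ 1;  out=∅∪out(1)=∅
  fail(18) 'aadb': from fail(17)=8 chase 'b': 8→0 ⇒ 10;  out=∅∪out(10)=∅
  fail(14) 'bbbcb': from fail(13)=1 chase 'b': 1→0 ⇒ 10;  out=∅∪out(10)=∅
  fail(19) 'aadbb': from fail(18)=10 chase 'b': 10 ⇒ 11;  out=∅∪out(11)=∅
  fail(15) 'bbbcbc': from fail(14)=10 chase 'c': 10→0 ⇒ 1;  out={5}∪out(1)={5}
  fail(20) 'aadbba': from fail(19)=11 chase 'a': 11→10→0 ⇒ 3;  out={6}∪out(3)={6}

Text stream:
[0] read 'c'  n0⇒n1
[1] read 'd'  n1⇒n2  → match P0@[0:1],P4@[1:1]
[2] read 'a'  n2⇒n3 (via fail)
[3] read 'c'  n3⇒n4
[4] read 'a'  n4⇒n3 (via fail)
[5] read 'a'  n3⇒n16
[6] read 'd'  n16⇒n17  → match P4@[6:6]
[7] read 'c'  n17⇒n1 (via fail)
[8] read 'c'  n1⇒n6  → match P7@[7:8]
[9] read 'd'  n6⇒n2 (via fail)  → match P0@[8:9],P4@[9:9]
[10] read 'd'  n2⇒n9 (via fail)  → match P3@[9:10],P4@[10:10]
[11] read 'd'  n9⇒n9 (via fail)  → match P3@[10:11],P4@[11:11]
[12] read 'b'  n9⇒n10 (via fail)
[13] read 'd'  n10⇒n8 (via fail)  → match P4@[13:13]
[14] read 'c'  n8⇒n1 (via fail)
[15] read 'd'  n1⇒n2  → match P0@[14:15],P4@[15:15]
[16] read 'd'  n2⇒n9 (via fail)  → match P3@[15:16],P4@[16:16]
[17] read 'b'  n9⇒n10 (via fail)
[18] read 'c'  n10⇒n1 (via fail)
[19] read 'd'  n1⇒n2  → match P0@[18:19],P4@[19:19]
[20] read 'a'  n2⇒n3 (via fail)
[21] read 'a'  n3⇒n16
[22] read 'c'  n16⇒n4 (via fail)
[23] read 'c'  n4⇒n5  → match P1@[21:23],P7@[22:23]
[24] read 'c'  n5⇒n6 (via fail)  → match P7@[23:24]
[25] read 'c'  n6⇒n6 (via fail)  → match P7@[24:25]
[26] read 'c'  n6⇒n6 (via fail)  → match P7@[25:26]
[27] read 'a'  n6⇒n7  → match P2@[25:27]
[28] read 'c'  n7⇒n4 (via fail)
[29] read 'd'  n4⇒n2 (via fail)  → match P0@[28:29],P4@[29:29]
[30] read 'a'  n2⇒n3 (via fail)
[31] read 'b'  n3⇒n10 (via fail)
[32] read 'c'  n10⇒n1 (via fail)
[33] read 'b'  n1⇒n10 (via fail)
[34] read 'a'  n10⇒n3 (via fail)
[35] read 'a'  n3⇒n16
[36] read 'd'  n16⇒n17  → match P4@[36:36]
[37] read 'a'  n17⇒n3 (via fail)
[38] read 'c'  n3⇒n4
[39] read 'c'  n4⇒n5  → match P1@[37:39],P7@[38:39]
[40] read 'b'  n5⇒n10 (via fail)
[41] read 'b'  n10⇒n11
[42] read 'c'  n11⇒n1 (via fail)
[43] read 'a'  n1⇒n3 (via fail)
[44] read 'c'  n3⇒n4
[45] read 'c'  n4⇒n5  → match P1@[43:45],P7@[44:45]
[46] read 'a'  n5⇒n7 (via fail)  → match P2@[44:46]
[47] read 'a'  n7⇒n16 (via fail)
[48] read 'b'  n16⇒n10 (via fail)
[49] read 'c'  n10⇒n1 (via fail)
[50] read 'b'  n1⇒n10 (via fail)
[51] read 'c'  n10⇒n1 (via fail)
[52] read 'a'  n1⇒n3 (via fail)
[53] read 'b'  n3⇒n10 (via fail)
[54] read 'b'  n10⇒n11
[55] read 'b'  n11⇒n12
[56] read 'c'  n12⇒n13
[57] read 'b'  n13⇒n14
[58] read 'c'  n14⇒n15  → match P5@[53:58]
[59] read 'b'  n15⇒n10 (via fail)
[60] read 'b'  n10⇒n11
[61] read 'd'  n11⇒n8 (via fail)  → match P4@[61:61]
[62] read 'b'  n8⇒n10 (via fail)
[63] read 'd'  n10⇒n8 (via fail)  → match P4@[63:63]
[64] read 'c'  n8⇒n1 (via fail)
[65] read 'd'  n1⇒n2  → match P0@[64:65],P4@[65:65]
[66] read 'a'  n2⇒n3 (via fail)
[67] read 'a'  n3⇒n16
[68] read 'd'  n16⇒n17  → match P4@[68:68]

Matches: [[1,0],[1,4],[6,4],[8,7],[9,0],[9,4],[10,3],[10,4],[11,3],[11,4],[13,4],[15,0],[15,4],[16,3],[16,4],[19,0],[19,4],[23,1],[23,7],[24,7],[25,7],[26,7],[27,2],[29,0],[29,4],[36,4],[39,1],[39,7],[45,1],[45,7],[46,2],[58,5],[61,4],[63,4],[65,0],[65,4],[68,4]]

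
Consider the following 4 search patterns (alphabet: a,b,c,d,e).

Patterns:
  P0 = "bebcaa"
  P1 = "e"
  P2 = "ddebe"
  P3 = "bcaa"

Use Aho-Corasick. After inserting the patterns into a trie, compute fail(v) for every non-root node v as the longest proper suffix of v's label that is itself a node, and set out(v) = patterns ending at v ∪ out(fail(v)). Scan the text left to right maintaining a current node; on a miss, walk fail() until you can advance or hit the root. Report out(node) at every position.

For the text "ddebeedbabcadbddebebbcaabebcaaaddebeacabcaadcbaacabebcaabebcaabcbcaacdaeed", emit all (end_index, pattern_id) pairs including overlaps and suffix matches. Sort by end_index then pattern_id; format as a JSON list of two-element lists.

Build automaton:
Trie nodes:
  0='ε' goto b→1 d→8 e→7
  1='b' goto c→13 e→2
  2='be' goto b→3
  3='beb' goto c→4
  4='bebc' goto a→5
  5='bebca' goto a→6
  6='bebcaa' goto ·  [P0 ends]
  7='e' goto ·  [P1 ends]
  8='d' goto d→9
  9='dd' goto e→10
  10='dde' goto b→11
  11='ddeb' goto e→12
  12='ddebe' goto ·  [P2 ends]
  13='bc' goto a→14
  14='bca' goto a→15
  15='bcaa' goto ·  [P3 ends]

Failure links (BFS by depth):
  n1('b'): parent n0 fail=0; on 'b' 0 → fail=0;  out ∅∪∅=∅
  n7('e'): parent n0 fail=0; on 'e' 0 → fail=0;  out {1}∪∅={1}
  n8('d'): parent n0 fail=0; on 'd' 0 → fail=0;  out ∅∪∅=∅
  n2('be'): parent n1 fail=0; on 'e' 0 → fail=7;  out ∅∪{1}={1}
  n9('dd'): parent n8 fail=0; on 'd' 0 → fail=8;  out ∅∪∅=∅
  n13('bc'): parent n1 fail=0; on 'c' 0 → fail=0;  out ∅∪∅=∅
  n3('beb'): parent n2 fail=7; on 'b' 7→0 → fail=1;  out ∅∪∅=∅
  n10('dde'): parent n9 fail=8; on 'e' 8→0 → fail=7;  out ∅∪{1}={1}
  n14('bca'): parent n13 fail=0; on 'a' 0 → fail=0;  out ∅∪∅=∅
  n4('bebc'): parent n3 fail=1; on 'c' 1 → fail=13;  out ∅∪∅=∅
  n11('ddeb'): parent n10 fail=7; on 'b' 7→0 → fail=1;  out ∅∪∅=∅
  n15('bcaa'): parent n14 fail=0; on 'a' 0 → fail=0;  out {3}∪∅={3}
  n5('bebca'): parent n4 fail=13; on 'a' 13 → fail=14;  out ∅∪∅=∅
  n12('ddebe'): parent n11 fail=1; on 'e' 1 → fail=2;  out {2}∪{1}={1,2}
  n6('bebcaa'): parent n5 fail=14; on 'a' 14 → fail=15;  out {0}∪{3}={0,3}

Scan:
pos 0 'd': at 8
pos 1 'd': at 9
pos 2 'e': at 10  ** P1@[2:2]
pos 3 'b': at 11
pos 4 'e': at 12  ** P1@[4:4],P2@[0:4]
pos 5 'e': at 7 (fail-walked)  ** P1@[5:5]
pos 6 'd': at 8 (fail-walked)
pos 7 'b': at 1 (fail-walked)
pos 8 'a': at 0 (fail-walked)
pos 9 'b': at 1
pos 10 'c': at 13
pos 11 'a': at 14
pos 12 'd': at 8 (fail-walked)
pos 13 'b': at 1 (fail-walked)
pos 14 'd': at 8 (fail-walked)
pos 15 'd': at 9
pos 16 'e': at 10  ** P1@[16:16]
pos 17 'b': at 11
pos 18 'e': at 12  ** P1@[18:18],P2@[14:18]
pos 19 'b': at 3 (fail-walked)
pos 20 'b': at 1 (fail-walked)
pos 21 'c': at 13
pos 22 'a': at 14
pos 23 'a': at 15  ** P3@[20:23]
pos 24 'b': at 1 (fail-walked)
pos 25 'e': at 2  ** P1@[25:25]
pos 26 'b': at 3
pos 27 'c': at 4
pos 28 'a': at 5
pos 29 'a': at 6  ** P0@[24:29],P3@[26:29]
pos 30 'a': at 0 (fail-walked)
pos 31 'd': at 8
pos 32 'd': at 9
pos 33 'e': at 10  ** P1@[33:33]
pos 34 'b': at 11
pos 35 'e': at 12  ** P1@[35:35],P2@[31:35]
pos 36 'a': at 0 (fail-walked)
pos 37 'c': at 0
pos 38 'a': at 0
pos 39 'b': at 1
pos 40 'c': at 13
pos 41 'a': at 14
pos 42 'a': at 15  ** P3@[39:42]
pos 43 'd': at 8 (fail-walked)
pos 44 'c': at 0 (fail-walked)
pos 45 'b': at 1
pos 46 'a': at 0 (fail-walked)
pos 47 'a': at 0
pos 48 'c': at 0
pos 49 'a': at 0
pos 50 'b': at 1
pos 51 'e': at 2  ** P1@[51:51]
pos 52 'b': at 3
pos 53 'c': at 4
pos 54 'a': at 5
pos 55 'a': at 6  ** P0@[50:55],P3@[52:55]
pos 56 'b': at 1 (fail-walked)
pos 57 'e': at 2  ** P1@[57:57]
pos 58 'b': at 3
pos 59 'c': at 4
pos 60 'a': at 5
pos 61 'a': at 6  ** P0@[56:61],P3@[58:61]
pos 62 'b': at 1 (fail-walked)
pos 63 'c': at 13
pos 64 'b': at 1 (fail-walked)
pos 65 'c': at 13
pos 66 'a': at 14
pos 67 'a': at 15  ** P3@[64:67]
pos 68 'c': at 0 (fail-walked)
pos 69 'd': at 8
pos 70 'a': at 0 (fail-walked)
pos 71 'e': at 7  ** P1@[71:71]
pos 72 'e': at 7 (fail-walked)  ** P1@[72:72]
pos 73 'd': at 8 (fail-walked)

All matches (sorted): [[2,1],[4,1],[4,2],[5,1],[16,1],[18,1],[18,2],[23,3],[25,1],[29,0],[29,3],[33,1],[35,1],[35,2],[42,3],[51,1],[55,0],[55,3],[57,1],[61,0],[61,3],[67,3],[71,1],[72,1]]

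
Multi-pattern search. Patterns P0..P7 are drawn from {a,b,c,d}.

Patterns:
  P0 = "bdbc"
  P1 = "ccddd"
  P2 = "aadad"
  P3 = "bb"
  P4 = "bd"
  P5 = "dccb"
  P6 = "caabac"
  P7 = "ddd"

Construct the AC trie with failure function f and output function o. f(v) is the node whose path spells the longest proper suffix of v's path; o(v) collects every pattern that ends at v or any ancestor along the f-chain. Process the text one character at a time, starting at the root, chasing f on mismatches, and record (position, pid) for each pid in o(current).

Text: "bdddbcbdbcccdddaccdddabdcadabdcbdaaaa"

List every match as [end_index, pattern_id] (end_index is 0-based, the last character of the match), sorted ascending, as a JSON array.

Construct AC machine:
Trie nodes:
  n0 'ε': a→10 b→1 c→5 d→16
  n1 'b': b→15 d→2
  n2 'bd': b→3  ←P4
  n3 'bdb': c→4
  n4 'bdbc': ·  ←P0
  n5 'c': a→20 c→6
  n6 'cc': d→7
  n7 'ccd': d→8
  n8 'ccdd': d→9
  n9 'ccddd': ·  ←P1
  n10 'a': a→11
  n11 'aa': d→12
  n12 'aad': a→13
  n13 'aada': d→14
  n14 'aadad': ·  ←P2
  n15 'bb': ·  ←P3
  n16 'd': c→17 d→25
  n17 'dc': c→18
  n18 'dcc': b→19
  n19 'dccb': ·  ←P5
  n20 'ca': a→21
  n21 'caa': b→22
  n22 'caab': a→23
  n23 'caaba': c→24
  n24 'caabac': ·  ←P6
  n25 'dd': d→26
  n26 'ddd': ·  ←P7

BFS fail/out derivation:
  n1('b'): parent n0 fail=0; on 'b' 0 → fail=0;  out ∅∪∅=∅
  n5('c'): parent n0 fail=0; on 'c' 0 → fail=0;  out ∅∪∅=∅
  n10('a'): parent n0 fail=0; on 'a' 0 → fail=0;  out ∅∪∅=∅
  n16('d'): parent n0 fail=0; on 'd' 0 → fail=0;  out ∅∪∅=∅
  n2('bd'): parent n1 fail=0; on 'd' 0 → fail=16;  out {4}∪∅={4}
  n6('cc'): parent n5 fail=0; on 'c' 0 → fail=5;  out ∅∪∅=∅
  n11('aa'): parent n10 fail=0; on 'a' 0 → fail=10;  out ∅∪∅=∅
  n15('bb'): parent n1 fail=0; on 'b' 0 → fail=1;  out {3}∪∅={3}
  n17('dc'): parent n16 fail=0; on 'c' 0 → fail=5;  out ∅∪∅=∅
  n20('ca'): parent n5 fail=0; on 'a' 0 → fail=10;  out ∅∪∅=∅
  n25('dd'): parent n16 fail=0; on 'd' 0 → fail=16;  out ∅∪∅=∅
  n3('bdb'): parent n2 fail=16; on 'b' 16→0 → fail=1;  out ∅∪∅=∅
  n7('ccd'): parent n6 fail=5; on 'd' 5→0 → fail=16;  out ∅∪∅=∅
  n12('aad'): parent n11 fail=10; on 'd' 10→0 → fail=16;  out ∅∪∅=∅
  n18('dcc'): parent n17 fail=5; on 'c' 5 → fail=6;  out ∅∪∅=∅
  n21('caa'): parent n20 fail=10; on 'a' 10 → fail=11;  out ∅∪∅=∅
  n26('ddd'): parent n25 fail=16; on 'd' 16 → fail=25;  out {7}∪∅={7}
  n4('bdbc'): parent n3 fail=1; on 'c' 1→0 → fail=5;  out {0}∪∅={0}
  n8('ccdd'): parent n7 fail=16; on 'd' 16 → fail=25;  out ∅∪∅=∅
  n13('aada'): parent n12 fail=16; on 'a' 16→0 → fail=10;  out ∅∪∅=∅
  n19('dccb'): parent n18 fail=6; on 'b' 6→5→0 → fail=1;  out {5}∪∅={5}
  n22('caab'): parent n21 fail=11; on 'b' 11→10→0 → fail=1;  out ∅∪∅=∅
  n9('ccddd'): parent n8 fail=25; on 'd' 25 → fail=26;  out {1}∪{7}={1,7}
  n14('aadad'): parent n13 fail=10; on 'd' 10→0 → fail=16;  out {2}∪∅={2}
  n23('caaba'): parent n22 fail=1; on 'a' 1→0 → fail=10;  out ∅∪∅=∅
  n24('caabac'): parent n23 fail=10; on 'c' 10→0 → fail=5;  out {6}∪∅={6}

Text stream:
[0] read 'b'  n0⇒n1
[1] read 'd'  n1⇒n2  emit P4@[0:1]
[2] read 'd'  n2⇒n25 (via fail)
[3] read 'd'  n25⇒n26  emit P7@[1:3]
[4] read 'b'  n26⇒n1 (via fail)
[5] read 'c'  n1⇒n5 (via fail)
[6] read 'b'  n5⇒n1 (via fail)
[7] read 'd'  n1⇒n2  emit P4@[6:7]
[8] read 'b'  n2⇒n3
[9] read 'c'  n3⇒n4  emit P0@[6:9]
[10] read 'c'  n4⇒n6 (via fail)
[11] read 'c'  n6⇒n6 (via fail)
[12] read 'd'  n6⇒n7
[13] read 'd'  n7⇒n8
[14] read 'd'  n8⇒n9  emit P1@[10:14],P7@[12:14]
[15] read 'a'  n9⇒n10 (via fail)
[16] read 'c'  n10⇒n5 (via fail)
[17] read 'c'  n5⇒n6
[18] read 'd'  n6⇒n7
[19] read 'd'  n7⇒n8
[20] read 'd'  n8⇒n9  emit P1@[16:20],P7@[18:20]
[21] read 'a'  n9⇒n10 (via fail)
[22] read 'b'  n10⇒n1 (via fail)
[23] read 'd'  n1⇒n2  emit P4@[22:23]
[24] read 'c'  n2⇒n17 (via fail)
[25] read 'a'  n17⇒n20 (via fail)
[26] read 'd'  n20⇒n16 (via fail)
[27] read 'a'  n16⇒n10 (via fail)
[28] read 'b'  n10⇒n1 (via fail)
[29] read 'd'  n1⇒n2  emit P4@[28:29]
[30] read 'c'  n2⇒n17 (via fail)
[31] read 'b'  n17⇒n1 (via fail)
[32] read 'd'  n1⇒n2  emit P4@[31:32]
[33] read 'a'  n2⇒n10 (via fail)
[34] read 'a'  n10⇒n11
[35] read 'a'  n11⇒n11 (via fail)
[36] read 'a'  n11⇒n11 (via fail)

Matches: [[1,4],[3,7],[7,4],[9,0],[14,1],[14,7],[20,1],[20,7],[23,4],[29,4],[32,4]]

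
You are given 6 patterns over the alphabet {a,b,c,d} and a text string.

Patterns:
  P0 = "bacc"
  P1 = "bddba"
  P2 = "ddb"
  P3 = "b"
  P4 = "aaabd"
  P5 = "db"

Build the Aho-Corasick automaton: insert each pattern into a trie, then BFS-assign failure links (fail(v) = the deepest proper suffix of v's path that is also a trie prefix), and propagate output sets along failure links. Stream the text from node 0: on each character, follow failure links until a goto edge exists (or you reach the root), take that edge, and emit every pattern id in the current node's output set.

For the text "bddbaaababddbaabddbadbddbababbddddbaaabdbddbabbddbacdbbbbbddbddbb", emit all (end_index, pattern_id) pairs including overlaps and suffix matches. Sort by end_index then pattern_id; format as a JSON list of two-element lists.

Construct AC machine:
Trie nodes:
  0='ε' goto a→12 b→1 d→9
  1='b' goto a→2 d→5  [P3 ends]
  2='ba' goto c→3
  3='bac' goto c→4
  4='bacc' goto ·  [P0 ends]
  5='bd' goto d→6
  6='bdd' goto b→7
  7='bddb' goto a→8
  8='bddba' goto ·  [P1 ends]
  9='d' goto b→17 d→10
  10='dd' goto b→11
  11='ddb' goto ·  [P2 ends]
  12='a' goto a→13
  13='aa' goto a→14
  14='aaa' goto b→15
  15='aaab' goto d→16
  16='aaabd' goto ·  [P4 ends]
  17='db' goto ·  [P5 ends]

BFS fail/out derivation:
  n1('b'): parent n0 fail=0; on 'b' 0 → fail=0;  out {3}∪∅={3}
  n9('d'): parent n0 fail=0; on 'd' 0 → fail=0;  out ∅∪∅=∅
  n12('a'): parent n0 fail=0; on 'a' 0 → fail=0;  out ∅∪∅=∅
  n2('ba'): parent n1 fail=0; on 'a' 0 → fail=12;  out ∅∪∅=∅
  n5('bd'): parent n1 fail=0; on 'd' 0 → fail=9;  out ∅∪∅=∅
  n10('dd'): parent n9 fail=0; on 'd' 0 → fail=9;  out ∅∪∅=∅
  n13('aa'): parent n12 fail=0; on 'a' 0 → fail=12;  out ∅∪∅=∅
  n17('db'): parent n9 fail=0; on 'b' 0 → fail=1;  out {5}∪{3}={3,5}
  n3('bac'): parent n2 fail=12; on 'c' 12→0 → fail=0;  out ∅∪∅=∅
  n6('bdd'): parent n5 fail=9; on 'd' 9 → fail=10;  out ∅∪∅=∅
  n11('ddb'): parent n10 fail=9; on 'b' 9 → fail=17;  out {2}∪{3,5}={2,3,5}
  n14('aaa'): parent n13 fail=12; on 'a' 12 → fail=13;  out ∅∪∅=∅
  n4('bacc'): parent n3 fail=0; on 'c' 0 → fail=0;  out {0}∪∅={0}
  n7('bddb'): parent n6 fail=10; on 'b' 10 → fail=11;  out ∅∪{2,3,5}={2,3,5}
  n15('aaab'): parent n14 fail=13; on 'b' 13→12→0 → fail=1;  out ∅∪{3}={3}
  n8('bddba'): parent n7 fail=11; on 'a' 11→17→1 → fail=2;  out {1}∪∅={1}
  n16('aaabd'): parent n15 fail=1; on 'd' 1 → fail=5;  out {4}∪∅={4}

Run:
pos 0 'b': at 1  → match P3@[0:0]
pos 1 'd': at 5
pos 2 'd': at 6
pos 3 'b': at 7  → match P2@[1:3],P3@[3:3],P5@[2:3]
pos 4 'a': at 8  → match P1@[0:4]
pos 5 'a': at 13 ·f
pos 6 'a': at 14
pos 7 'b': at 15  → match P3@[7:7]
pos 8 'a': at 2 ·f
pos 9 'b': at 1 ·f  → match P3@[9:9]
pos 10 'd': at 5
pos 11 'd': at 6
pos 12 'b': at 7  → match P2@[10:12],P3@[12:12],P5@[11:12]
pos 13 'a': at 8  → match P1@[9:13]
pos 14 'a': at 13 ·f
pos 15 'b': at 1 ·f  → match P3@[15:15]
pos 16 'd': at 5
pos 17 'd': at 6
pos 18 'b': at 7  → match P2@[16:18],P3@[18:18],P5@[17:18]
pos 19 'a': at 8  → match P1@[15:19]
pos 20 'd': at 9 ·f
pos 21 'b': at 17  → match P3@[21:21],P5@[20:21]
pos 22 'd': at 5 ·f
pos 23 'd': at 6
pos 24 'b': at 7  → match P2@[22:24],P3@[24:24],P5@[23:24]
pos 25 'a': at 8  → match P1@[21:25]
pos 26 'b': at 1 ·f  → match P3@[26:26]
pos 27 'a': at 2
pos 28 'b': at 1 ·f  → match P3@[28:28]
pos 29 'b': at 1 ·f  → match P3@[29:29]
pos 30 'd': at 5
pos 31 'd': at 6
pos 32 'd': at 10 ·f
pos 33 'd': at 10 ·f
pos 34 'b': at 11  → match P2@[32:34],P3@[34:34],P5@[33:34]
pos 35 'a': at 2 ·f
pos 36 'a': at 13 ·f
pos 37 'a': at 14
pos 38 'b': at 15  → match P3@[38:38]
pos 39 'd': at 16  → match P4@[35:39]
pos 40 'b': at 17 ·f  → match P3@[40:40],P5@[39:40]
pos 41 'd': at 5 ·f
pos 42 'd': at 6
pos 43 'b': at 7  → match P2@[41:43],P3@[43:43],P5@[42:43]
pos 44 'a': at 8  → match P1@[40:44]
pos 45 'b': at 1 ·f  → match P3@[45:45]
pos 46 'b': at 1 ·f  → match P3@[46:46]
pos 47 'd': at 5
pos 48 'd': at 6
pos 49 'b': at 7  → match P2@[47:49],P3@[49:49],P5@[48:49]
pos 50 'a': at 8  → match P1@[46:50]
pos 51 'c': at 3 ·f
pos 52 'd': at 9 ·f
pos 53 'b': at 17  → match P3@[53:53],P5@[52:53]
pos 54 'b': at 1 ·f  → match P3@[54:54]
pos 55 'b': at 1 ·f  → match P3@[55:55]
pos 56 'b': at 1 ·f  → match P3@[56:56]
pos 57 'b': at 1 ·f  → match P3@[57:57]
pos 58 'd': at 5
pos 59 'd': at 6
pos 60 'b': at 7  → match P2@[58:60],P3@[60:60],P5@[59:60]
pos 61 'd': at 5 ·f
pos 62 'd': at 6
pos 63 'b': at 7  → match P2@[61:63],P3@[63:63],P5@[62:63]
pos 64 'b': at 1 ·f  → match P3@[64:64]

Matches: [[0,3],[3,2],[3,3],[3,5],[4,1],[7,3],[9,3],[12,2],[12,3],[12,5],[13,1],[15,3],[18,2],[18,3],[18,5],[19,1],[21,3],[21,5],[24,2],[24,3],[24,5],[25,1],[26,3],[28,3],[29,3],[34,2],[34,3],[34,5],[38,3],[39,4],[40,3],[40,5],[43,2],[43,3],[43,5],[44,1],[45,3],[46,3],[49,2],[49,3],[49,5],[50,1],[53,3],[53,5],[54,3],[55,3],[56,3],[57,3],[60,2],[60,3],[60,5],[63,2],[63,3],[63,5],[64,3]]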